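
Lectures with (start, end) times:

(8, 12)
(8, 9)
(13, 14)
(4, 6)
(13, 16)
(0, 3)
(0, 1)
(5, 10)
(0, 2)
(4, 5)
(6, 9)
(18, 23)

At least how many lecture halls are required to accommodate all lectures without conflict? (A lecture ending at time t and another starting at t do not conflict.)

Count concurrent intervals with a sweep; the peak is the room count.
Events (time:±→running): 0:+→1 0:+→2 0:+→3 1:-→2 2:-→1 3:-→0 4:+→1 4:+→2 5:-→1 5:+→2 6:-→1 6:+→2 8:+→3 8:+→4 … peak 4.

4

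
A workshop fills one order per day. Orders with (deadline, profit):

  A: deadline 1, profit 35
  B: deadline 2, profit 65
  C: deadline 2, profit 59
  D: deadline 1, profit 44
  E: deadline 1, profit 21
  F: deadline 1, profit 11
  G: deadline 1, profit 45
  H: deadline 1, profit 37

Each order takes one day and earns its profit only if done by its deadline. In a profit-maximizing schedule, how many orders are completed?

2

Sort by profit descending; place each in the latest free slot ≤ its deadline.
Profit order: B=65 C=59 G=45 D=44 H=37 A=35 E=21 F=11
Assign: B→slot 2, C→slot 1, G skipped, D skipped, H skipped, A skipped, E skipped, F skipped.
Slots: [1:C] [2:B]
2 of 8 scheduled.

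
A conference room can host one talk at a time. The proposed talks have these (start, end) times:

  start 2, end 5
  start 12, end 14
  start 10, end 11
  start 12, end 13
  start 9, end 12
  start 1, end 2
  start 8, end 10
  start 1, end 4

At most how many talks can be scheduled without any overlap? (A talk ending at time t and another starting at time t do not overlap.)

5

Order by finish time; keep every interval that doesn't clash with the previous kept one.
By end time: (1,2), (1,4), (2,5), (8,10), (10,11), (9,12), (12,13), (12,14).
Pick (1,2); next start ≥ 2 → (2,5); next start ≥ 5 → (8,10); next start ≥ 10 → (10,11); next start ≥ 11 → (12,13).
Selected 5 talks.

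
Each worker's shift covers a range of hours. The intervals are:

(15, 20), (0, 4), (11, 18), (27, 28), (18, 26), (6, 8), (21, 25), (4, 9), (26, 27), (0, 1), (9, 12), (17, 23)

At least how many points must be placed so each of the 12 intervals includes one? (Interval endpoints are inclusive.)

6

Sorted: [0,1] [0,4] [6,8] [4,9] [9,12] [11,18] [15,20] [17,23] [21,25] [18,26] [26,27] [27,28]
{[0,1],[0,4]} hit by 1; {[6,8],[4,9]} hit by 8; {[9,12],[11,18]} hit by 12; {[15,20],[17,23]} hit by 20; {[21,25],[18,26]} hit by 25; {[26,27],[27,28]} hit by 27.
Points: 1, 8, 12, 20, 25, 27 (6 total).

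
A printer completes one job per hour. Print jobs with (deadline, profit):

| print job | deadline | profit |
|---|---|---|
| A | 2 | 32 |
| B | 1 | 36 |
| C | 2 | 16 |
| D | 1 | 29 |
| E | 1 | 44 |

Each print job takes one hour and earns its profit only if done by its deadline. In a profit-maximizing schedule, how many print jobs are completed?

Profit order: E=44 B=36 A=32 D=29 C=16
Assign: E→slot 1, B skipped, A→slot 2, D skipped, C skipped.
Slots: [1:E] [2:A]
2 of 5 scheduled.

2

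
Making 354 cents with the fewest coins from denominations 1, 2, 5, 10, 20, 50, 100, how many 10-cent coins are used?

0

354 − 3×100→54 − 1×50→4 − 2×2→0
Count of 10: 0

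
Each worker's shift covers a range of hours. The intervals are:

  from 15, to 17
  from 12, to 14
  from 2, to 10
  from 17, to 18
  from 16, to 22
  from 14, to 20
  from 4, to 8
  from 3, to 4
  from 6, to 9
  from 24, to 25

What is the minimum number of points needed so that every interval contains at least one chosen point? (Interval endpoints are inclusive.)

Sort by right endpoint; whenever an interval is uncovered, place a point at its right end.
Sorted: [3,4] [4,8] [6,9] [2,10] [12,14] [15,17] [17,18] [14,20] [16,22] [24,25]
{[3,4],[4,8]} hit by 4; {[6,9],[2,10]} hit by 9; {[12,14]} hit by 14; {[15,17],[17,18],[14,20],[16,22]} hit by 17; {[24,25]} hit by 25.
Points: 4, 9, 14, 17, 25 (5 total).

5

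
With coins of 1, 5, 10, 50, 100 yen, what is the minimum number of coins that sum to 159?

7

159 = 1×100 + 1×50 + 1×5 + 4×1
Total coins = 1 + 1 + 1 + 4 = 7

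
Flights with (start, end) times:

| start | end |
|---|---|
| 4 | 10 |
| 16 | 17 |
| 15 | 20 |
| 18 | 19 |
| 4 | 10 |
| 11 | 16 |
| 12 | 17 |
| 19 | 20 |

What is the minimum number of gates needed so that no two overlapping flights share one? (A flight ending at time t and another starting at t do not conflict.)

3

Events (time:±→running): 4:+→1 4:+→2 10:-→1 10:-→0 11:+→1 12:+→2 15:+→3 … peak 3.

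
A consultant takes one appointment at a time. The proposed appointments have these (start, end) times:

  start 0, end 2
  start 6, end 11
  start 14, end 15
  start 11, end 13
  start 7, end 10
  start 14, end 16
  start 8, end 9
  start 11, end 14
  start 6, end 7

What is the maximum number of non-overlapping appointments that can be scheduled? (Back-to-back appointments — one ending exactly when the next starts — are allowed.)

5

Greedy by earliest finish: after sorting by end time, pick each interval compatible with the last pick.
By end time: (0,2), (6,7), (8,9), (7,10), (6,11), (11,13), (11,14), (14,15), (14,16).
Pick (0,2); next start ≥ 2 → (6,7); next start ≥ 7 → (8,9); next start ≥ 9 → (11,13); next start ≥ 13 → (14,15).
Selected 5 appointments.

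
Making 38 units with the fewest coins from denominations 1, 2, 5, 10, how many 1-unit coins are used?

Greedy: take as many of the largest coin as possible, then repeat with the remainder.
38 = 3×10 + 1×5 + 1×2 + 1×1
Count of 1: 1

1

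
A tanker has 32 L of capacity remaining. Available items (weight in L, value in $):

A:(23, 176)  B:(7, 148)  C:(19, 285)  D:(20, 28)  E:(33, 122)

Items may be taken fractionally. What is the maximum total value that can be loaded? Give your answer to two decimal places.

Sort by value per unit weight and fill in that order.
Ratios (sorted): B 21.14, C 15.00, A 7.65, E 3.70, D 1.40
take B (7 @ 148); take C (19 @ 285); take 6/23 of A → 45.91. Capacity used 32/32.
Total value = 478.91

478.91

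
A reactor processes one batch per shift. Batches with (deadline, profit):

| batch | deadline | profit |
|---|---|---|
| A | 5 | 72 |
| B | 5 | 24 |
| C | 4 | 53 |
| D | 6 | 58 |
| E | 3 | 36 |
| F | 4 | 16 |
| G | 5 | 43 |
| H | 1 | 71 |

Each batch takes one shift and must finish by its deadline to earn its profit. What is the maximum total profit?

333

Sort by profit descending; place each in the latest free slot ≤ its deadline.
By profit: A(d5,72), H(d1,71), D(d6,58), C(d4,53), G(d5,43), E(d3,36), B(d5,24), F(d4,16)
A→slot 5; H→slot 1; D→slot 6; C→slot 4; G→slot 3; E→slot 2; B skipped; F skipped.
Profit = 71 + 36 + 43 + 53 + 72 + 58 = 333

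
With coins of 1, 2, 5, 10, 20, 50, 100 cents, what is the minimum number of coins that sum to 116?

Greedy: take as many of the largest coin as possible, then repeat with the remainder.
116 − 1×100→16 − 1×10→6 − 1×5→1 − 1×1→0
Total coins = 1 + 1 + 1 + 1 = 4

4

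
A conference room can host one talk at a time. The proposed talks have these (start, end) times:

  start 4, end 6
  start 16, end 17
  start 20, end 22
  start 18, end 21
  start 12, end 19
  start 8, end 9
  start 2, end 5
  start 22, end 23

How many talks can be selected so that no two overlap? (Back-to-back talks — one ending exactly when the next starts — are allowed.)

Greedy by earliest finish: after sorting by end time, pick each interval compatible with the last pick.
Sorted by end: (2,5)  (4,6)  (8,9)  (16,17)  (12,19)  (18,21)  (20,22)  (22,23)
take (2,5); skip (4,6); take (8,9); take (16,17); take (18,21); take (22,23).
Selected 5 talks.

5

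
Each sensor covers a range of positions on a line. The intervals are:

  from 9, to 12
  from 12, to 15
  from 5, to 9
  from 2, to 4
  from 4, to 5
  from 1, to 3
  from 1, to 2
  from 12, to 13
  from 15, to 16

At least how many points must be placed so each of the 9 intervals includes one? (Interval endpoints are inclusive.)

4

Sorted: [1,2] [1,3] [2,4] [4,5] [5,9] [9,12] [12,13] [12,15] [15,16]
{[1,2],[1,3],[2,4]} hit by 2; {[4,5],[5,9]} hit by 5; {[9,12],[12,13],[12,15]} hit by 12; {[15,16]} hit by 16.
Points: 2, 5, 12, 16 (4 total).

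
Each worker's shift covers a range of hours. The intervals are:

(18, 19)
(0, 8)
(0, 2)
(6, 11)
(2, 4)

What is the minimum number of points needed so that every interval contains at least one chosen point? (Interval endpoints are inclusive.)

3

Process intervals by earliest right end; each time one isn't hit yet, stab at its right endpoint.
By right end: [0,2]  [2,4]  [0,8]  [6,11]  [18,19]
[0,2] uncovered → point at 2; [6,11] uncovered → point at 11; [18,19] uncovered → point at 19.
Points: 2, 11, 19 (3 total).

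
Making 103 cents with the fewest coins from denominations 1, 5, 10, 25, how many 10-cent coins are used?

0

Greedy: take as many of the largest coin as possible, then repeat with the remainder.
103 = 4×25 + 3×1
Count of 10: 0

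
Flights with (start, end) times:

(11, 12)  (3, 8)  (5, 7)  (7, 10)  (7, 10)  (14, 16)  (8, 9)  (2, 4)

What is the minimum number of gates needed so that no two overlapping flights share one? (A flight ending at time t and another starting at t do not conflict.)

The answer is the maximum number of intervals overlapping at any instant.
starts: [2, 3, 5, 7, 7, 8, 11, 14]
ends:   [4, 7, 8, 9, 10, 10, 12, 16]
s2→1 s3→2 e4→1 s5→2 e7→1 s7→2 s7→3  — peak 3.

3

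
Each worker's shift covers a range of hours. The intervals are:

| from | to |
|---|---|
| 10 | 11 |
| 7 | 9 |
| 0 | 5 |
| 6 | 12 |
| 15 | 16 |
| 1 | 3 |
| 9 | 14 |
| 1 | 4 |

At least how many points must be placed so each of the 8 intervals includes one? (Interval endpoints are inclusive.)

4

Sort by right endpoint; whenever an interval is uncovered, place a point at its right end.
By right end: [1,3]  [1,4]  [0,5]  [7,9]  [10,11]  [6,12]  [9,14]  [15,16]
[1,3] uncovered → point at 3; [7,9] uncovered → point at 9; [10,11] uncovered → point at 11; [15,16] uncovered → point at 16.
Points: 3, 9, 11, 16 (4 total).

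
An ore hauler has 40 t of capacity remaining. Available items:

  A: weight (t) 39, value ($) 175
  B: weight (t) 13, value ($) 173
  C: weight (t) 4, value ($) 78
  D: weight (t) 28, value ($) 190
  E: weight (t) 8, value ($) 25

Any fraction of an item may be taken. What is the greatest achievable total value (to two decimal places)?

Ratios (sorted): C 19.50, B 13.31, D 6.79, A 4.49, E 3.12
take C (4 @ 78); take B (13 @ 173); take 23/28 of D → 156.07. Capacity used 40/40.
Total value = 407.07

407.07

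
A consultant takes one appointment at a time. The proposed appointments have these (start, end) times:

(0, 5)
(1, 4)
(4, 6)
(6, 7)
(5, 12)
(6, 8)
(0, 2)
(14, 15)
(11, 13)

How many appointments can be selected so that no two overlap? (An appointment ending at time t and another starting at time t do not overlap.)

Order by finish time; keep every interval that doesn't clash with the previous kept one.
Sorted by end: (0,2)  (1,4)  (0,5)  (4,6)  (6,7)  (6,8)  (5,12)  (11,13)  (14,15)
take (0,2); take (4,6); take (6,7); skip (5,12); take (11,13); take (14,15).
Selected 5 appointments.

5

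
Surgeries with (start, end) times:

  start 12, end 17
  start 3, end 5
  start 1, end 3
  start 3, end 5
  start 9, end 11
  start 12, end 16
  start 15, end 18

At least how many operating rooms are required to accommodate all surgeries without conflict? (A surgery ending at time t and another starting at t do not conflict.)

Count concurrent intervals with a sweep; the peak is the room count.
Events (time:±→running): 1:+→1 3:-→0 3:+→1 3:+→2 5:-→1 5:-→0 9:+→1 11:-→0 12:+→1 12:+→2 15:+→3 … peak 3.

3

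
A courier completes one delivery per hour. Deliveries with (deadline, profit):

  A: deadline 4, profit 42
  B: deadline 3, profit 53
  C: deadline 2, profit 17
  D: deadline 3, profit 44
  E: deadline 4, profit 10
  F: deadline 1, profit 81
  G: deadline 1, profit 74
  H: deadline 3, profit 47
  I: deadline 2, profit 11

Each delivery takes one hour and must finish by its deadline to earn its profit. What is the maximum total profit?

Take jobs in profit order; each goes to the latest open slot no later than its deadline.
Profit order: F=81 G=74 B=53 H=47 D=44 A=42 C=17 I=11 E=10
Assign: F→slot 1, G skipped, B→slot 3, H→slot 2, D skipped, A→slot 4, C skipped, I skipped, E skipped.
Slots: [1:F] [2:H] [3:B] [4:A]
Profit = 81 + 47 + 53 + 42 = 223

223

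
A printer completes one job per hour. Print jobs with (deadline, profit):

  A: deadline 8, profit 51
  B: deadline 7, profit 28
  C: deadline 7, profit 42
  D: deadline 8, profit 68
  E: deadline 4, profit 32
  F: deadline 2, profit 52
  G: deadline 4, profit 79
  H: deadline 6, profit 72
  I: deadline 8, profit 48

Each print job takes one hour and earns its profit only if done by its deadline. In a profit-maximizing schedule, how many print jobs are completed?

Sort by profit descending; place each in the latest free slot ≤ its deadline.
By profit: G(d4,79), H(d6,72), D(d8,68), F(d2,52), A(d8,51), I(d8,48), C(d7,42), E(d4,32), B(d7,28)
G→slot 4; H→slot 6; D→slot 8; F→slot 2; A→slot 7; I→slot 5; C→slot 3; E→slot 1; B skipped.
8 of 9 scheduled.

8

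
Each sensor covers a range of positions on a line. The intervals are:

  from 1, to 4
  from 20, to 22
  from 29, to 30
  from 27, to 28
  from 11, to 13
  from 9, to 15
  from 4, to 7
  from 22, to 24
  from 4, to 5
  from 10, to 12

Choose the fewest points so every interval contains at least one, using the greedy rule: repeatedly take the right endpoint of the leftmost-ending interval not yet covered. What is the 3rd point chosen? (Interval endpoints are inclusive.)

Process intervals by earliest right end; each time one isn't hit yet, stab at its right endpoint.
By right end: [1,4]  [4,5]  [4,7]  [10,12]  [11,13]  [9,15]  [20,22]  [22,24]  [27,28]  [29,30]
[1,4] uncovered → point at 4; [10,12] uncovered → point at 12; [20,22] uncovered → point at 22; [27,28] uncovered → point at 28; [29,30] uncovered → point at 30.
Points: 4, 12, 22, 28, 30 (5 total).

22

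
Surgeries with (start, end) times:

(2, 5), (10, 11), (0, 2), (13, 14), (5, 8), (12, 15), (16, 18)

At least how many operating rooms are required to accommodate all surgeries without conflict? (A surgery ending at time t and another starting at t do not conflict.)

Events (time:±→running): 0:+→1 2:-→0 2:+→1 5:-→0 5:+→1 8:-→0 10:+→1 11:-→0 12:+→1 13:+→2 … peak 2.

2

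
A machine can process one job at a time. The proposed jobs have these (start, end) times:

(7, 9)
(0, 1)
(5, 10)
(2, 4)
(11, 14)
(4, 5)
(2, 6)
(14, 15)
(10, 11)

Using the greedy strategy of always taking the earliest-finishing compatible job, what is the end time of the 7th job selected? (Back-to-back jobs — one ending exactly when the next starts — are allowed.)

15

Sort by end time and greedily take each interval whose start is ≥ the last chosen end.
Sorted by end: (0,1)  (2,4)  (4,5)  (2,6)  (7,9)  (5,10)  (10,11)  (11,14)  (14,15)
take (0,1); take (2,4); take (4,5); skip (2,6); take (7,9); skip (5,10); take (10,11); take (11,14); take (14,15).
Selected: (0,1) (2,4) (4,5) (7,9) (10,11) (11,14) (14,15)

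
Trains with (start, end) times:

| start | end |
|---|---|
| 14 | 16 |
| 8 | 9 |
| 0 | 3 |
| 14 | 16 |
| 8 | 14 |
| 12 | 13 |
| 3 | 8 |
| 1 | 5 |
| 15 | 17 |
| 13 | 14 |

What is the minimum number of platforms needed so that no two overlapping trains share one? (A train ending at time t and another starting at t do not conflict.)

starts: [0, 1, 3, 8, 8, 12, 13, 14, 14, 15]
ends:   [3, 5, 8, 9, 13, 14, 14, 16, 16, 17]
s0→1 s1→2 e3→1 s3→2 e5→1 e8→0 s8→1 s8→2 e9→1 s12→2 e13→1 s13→2 e14→1 e14→0 s14→1 s14→2 s15→3  — peak 3.

3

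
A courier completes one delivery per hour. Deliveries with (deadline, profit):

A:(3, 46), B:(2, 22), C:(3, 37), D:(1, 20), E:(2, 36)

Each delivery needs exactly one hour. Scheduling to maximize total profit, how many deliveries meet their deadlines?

3

Sort by profit descending; place each in the latest free slot ≤ its deadline.
Profit order: A=46 C=37 E=36 B=22 D=20
Assign: A→slot 3, C→slot 2, E→slot 1, B skipped, D skipped.
Slots: [1:E] [2:C] [3:A]
3 of 5 scheduled.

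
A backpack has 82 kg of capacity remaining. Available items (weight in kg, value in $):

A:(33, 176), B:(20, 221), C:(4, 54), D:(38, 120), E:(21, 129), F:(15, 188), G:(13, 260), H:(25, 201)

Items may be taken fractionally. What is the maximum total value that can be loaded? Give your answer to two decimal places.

954.71

Order: G (260/13=20.00) > C (54/4=13.50) > F (188/15=12.53) > B (221/20=11.05) > H (201/25=8.04) > E (129/21=6.14) > A (176/33=5.33) > D (120/38=3.16)
Fill: take G (13 @ 260) → take C (4 @ 54) → take F (15 @ 188) → take B (20 @ 221) → take H (25 @ 201) → take 5/21 of E → 30.71; 82/82 used.
Total value = 954.71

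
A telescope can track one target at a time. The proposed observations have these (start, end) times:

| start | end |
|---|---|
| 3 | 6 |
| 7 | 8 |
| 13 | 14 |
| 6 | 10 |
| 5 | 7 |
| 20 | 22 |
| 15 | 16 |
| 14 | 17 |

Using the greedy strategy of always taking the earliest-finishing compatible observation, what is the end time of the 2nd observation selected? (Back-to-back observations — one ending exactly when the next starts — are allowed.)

8

Order by finish time; keep every interval that doesn't clash with the previous kept one.
Sorted by end: (3,6)  (5,7)  (7,8)  (6,10)  (13,14)  (15,16)  (14,17)  (20,22)
take (3,6); skip (5,7); take (7,8); skip (6,10); take (13,14); take (15,16); skip (14,17); take (20,22).
Selected: (3,6) (7,8) (13,14) (15,16) (20,22)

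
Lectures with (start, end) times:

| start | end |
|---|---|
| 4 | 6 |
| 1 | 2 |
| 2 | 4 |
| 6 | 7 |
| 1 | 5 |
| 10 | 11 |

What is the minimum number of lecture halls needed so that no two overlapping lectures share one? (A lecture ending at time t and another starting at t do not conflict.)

2

Events (time:±→running): 1:+→1 1:+→2 … peak 2.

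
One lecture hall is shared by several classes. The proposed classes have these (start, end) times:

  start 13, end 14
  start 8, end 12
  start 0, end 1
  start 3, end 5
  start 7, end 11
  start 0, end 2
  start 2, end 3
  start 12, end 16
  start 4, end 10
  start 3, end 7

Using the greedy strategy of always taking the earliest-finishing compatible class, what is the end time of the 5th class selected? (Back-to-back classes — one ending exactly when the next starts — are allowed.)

By end time: (0,1), (0,2), (2,3), (3,5), (3,7), (4,10), (7,11), (8,12), (13,14), (12,16).
Pick (0,1); next start ≥ 1 → (2,3); next start ≥ 3 → (3,5); next start ≥ 5 → (7,11); next start ≥ 11 → (13,14).
Selected: (0,1) (2,3) (3,5) (7,11) (13,14)

14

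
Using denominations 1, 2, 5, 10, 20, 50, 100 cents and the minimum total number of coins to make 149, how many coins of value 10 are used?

149 − 1×100→49 − 2×20→9 − 1×5→4 − 2×2→0
Count of 10: 0

0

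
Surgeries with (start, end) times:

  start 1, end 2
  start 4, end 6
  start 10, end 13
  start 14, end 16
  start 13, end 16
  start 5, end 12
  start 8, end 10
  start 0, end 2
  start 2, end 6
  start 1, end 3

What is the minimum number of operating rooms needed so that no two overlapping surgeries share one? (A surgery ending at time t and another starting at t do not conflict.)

The answer is the maximum number of intervals overlapping at any instant.
Events (time:±→running): 0:+→1 1:+→2 1:+→3 … peak 3.

3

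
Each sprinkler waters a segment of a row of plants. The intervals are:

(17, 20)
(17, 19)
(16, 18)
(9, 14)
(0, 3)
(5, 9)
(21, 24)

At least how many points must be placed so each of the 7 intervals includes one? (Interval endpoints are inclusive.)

Sort by right endpoint; whenever an interval is uncovered, place a point at its right end.
Sorted: [0,3] [5,9] [9,14] [16,18] [17,19] [17,20] [21,24]
{[0,3]} hit by 3; {[5,9],[9,14]} hit by 9; {[16,18],[17,19],[17,20]} hit by 18; {[21,24]} hit by 24.
Points: 3, 9, 18, 24 (4 total).

4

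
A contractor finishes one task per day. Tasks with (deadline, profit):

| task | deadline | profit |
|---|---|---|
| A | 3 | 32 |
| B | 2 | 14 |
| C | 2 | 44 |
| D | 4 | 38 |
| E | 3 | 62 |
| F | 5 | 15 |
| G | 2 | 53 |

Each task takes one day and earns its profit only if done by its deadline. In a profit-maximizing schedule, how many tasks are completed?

5

Take jobs in profit order; each goes to the latest open slot no later than its deadline.
Profit order: E=62 G=53 C=44 D=38 A=32 F=15 B=14
Assign: E→slot 3, G→slot 2, C→slot 1, D→slot 4, A skipped, F→slot 5, B skipped.
Slots: [1:C] [2:G] [3:E] [4:D] [5:F]
5 of 7 scheduled.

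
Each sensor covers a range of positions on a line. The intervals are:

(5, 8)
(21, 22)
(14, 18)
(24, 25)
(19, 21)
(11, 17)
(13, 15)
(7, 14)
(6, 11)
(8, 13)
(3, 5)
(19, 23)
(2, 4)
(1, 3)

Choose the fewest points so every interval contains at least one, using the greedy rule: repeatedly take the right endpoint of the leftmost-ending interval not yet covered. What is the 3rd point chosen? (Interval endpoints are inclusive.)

Sort by right endpoint; whenever an interval is uncovered, place a point at its right end.
Sorted: [1,3] [2,4] [3,5] [5,8] [6,11] [8,13] [7,14] [13,15] [11,17] [14,18] [19,21] [21,22] [19,23] [24,25]
{[1,3],[2,4],[3,5]} hit by 3; {[5,8],[6,11],[8,13],[7,14]} hit by 8; {[13,15],[11,17],[14,18]} hit by 15; {[19,21],[21,22],[19,23]} hit by 21; {[24,25]} hit by 25.
Points: 3, 8, 15, 21, 25 (5 total).

15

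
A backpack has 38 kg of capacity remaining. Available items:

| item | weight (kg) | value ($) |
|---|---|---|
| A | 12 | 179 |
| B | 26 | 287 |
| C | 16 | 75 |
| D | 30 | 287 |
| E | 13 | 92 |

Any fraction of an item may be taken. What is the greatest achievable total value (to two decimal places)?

466.00

Greedy by value/weight ratio, highest first.
Order: A (179/12=14.92) > B (287/26=11.04) > D (287/30=9.57) > E (92/13=7.08) > C (75/16=4.69)
Fill: take A (12 @ 179) → take B (26 @ 287); 38/38 used.
Total value = 466.00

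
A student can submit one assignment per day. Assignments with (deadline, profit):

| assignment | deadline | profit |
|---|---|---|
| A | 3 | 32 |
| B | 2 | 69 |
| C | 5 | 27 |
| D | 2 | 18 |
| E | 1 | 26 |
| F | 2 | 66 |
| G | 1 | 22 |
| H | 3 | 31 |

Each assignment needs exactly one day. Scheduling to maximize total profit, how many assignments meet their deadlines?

4

Take jobs in profit order; each goes to the latest open slot no later than its deadline.
Profit order: B=69 F=66 A=32 H=31 C=27 E=26 G=22 D=18
Assign: B→slot 2, F→slot 1, A→slot 3, H skipped, C→slot 5, E skipped, G skipped, D skipped.
Slots: [1:F] [2:B] [3:A] [5:C]
4 of 8 scheduled.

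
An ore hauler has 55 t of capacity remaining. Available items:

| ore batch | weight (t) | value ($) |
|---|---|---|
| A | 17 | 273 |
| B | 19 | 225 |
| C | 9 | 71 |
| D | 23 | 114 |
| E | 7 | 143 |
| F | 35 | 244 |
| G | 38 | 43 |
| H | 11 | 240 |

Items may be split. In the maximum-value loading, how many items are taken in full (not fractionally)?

Sort by value per unit weight and fill in that order.
Ratios (sorted): H 21.82, E 20.43, A 16.06, B 11.84, C 7.89, F 6.97, D 4.96, G 1.13
take H (11 @ 240); take E (7 @ 143); take A (17 @ 273); take B (19 @ 225); take 1/9 of C → 7.89. Capacity used 55/55.
4 item(s) taken whole; one partial (take 1/9 of C).

4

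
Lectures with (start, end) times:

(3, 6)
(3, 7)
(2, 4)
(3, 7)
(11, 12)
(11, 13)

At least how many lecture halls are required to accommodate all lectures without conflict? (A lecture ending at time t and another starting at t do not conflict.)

Events (time:±→running): 2:+→1 3:+→2 3:+→3 3:+→4 … peak 4.

4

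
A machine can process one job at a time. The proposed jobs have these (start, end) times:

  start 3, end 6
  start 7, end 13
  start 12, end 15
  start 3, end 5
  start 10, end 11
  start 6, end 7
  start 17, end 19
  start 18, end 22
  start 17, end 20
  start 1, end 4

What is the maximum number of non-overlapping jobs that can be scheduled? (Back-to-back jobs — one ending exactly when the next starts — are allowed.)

5

Order by finish time; keep every interval that doesn't clash with the previous kept one.
By end time: (1,4), (3,5), (3,6), (6,7), (10,11), (7,13), (12,15), (17,19), (17,20), (18,22).
Pick (1,4); next start ≥ 4 → (6,7); next start ≥ 7 → (10,11); next start ≥ 11 → (12,15); next start ≥ 15 → (17,19).
Selected 5 jobs.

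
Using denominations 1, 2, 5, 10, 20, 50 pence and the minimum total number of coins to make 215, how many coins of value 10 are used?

1

215 − 4×50→15 − 1×10→5 − 1×5→0
Count of 10: 1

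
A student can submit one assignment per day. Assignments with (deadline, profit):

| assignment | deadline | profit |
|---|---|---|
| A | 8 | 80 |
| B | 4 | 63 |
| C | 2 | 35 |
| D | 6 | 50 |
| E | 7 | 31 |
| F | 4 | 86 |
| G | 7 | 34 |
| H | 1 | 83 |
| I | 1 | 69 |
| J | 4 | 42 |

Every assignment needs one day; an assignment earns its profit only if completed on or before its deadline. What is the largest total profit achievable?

469

Sort by profit descending; place each in the latest free slot ≤ its deadline.
Profit order: F=86 H=83 A=80 I=69 B=63 D=50 J=42 C=35 G=34 E=31
Assign: F→slot 4, H→slot 1, A→slot 8, I skipped, B→slot 3, D→slot 6, J→slot 2, C skipped, G→slot 7, E→slot 5.
Slots: [1:H] [2:J] [3:B] [4:F] [5:E] [6:D] [7:G] [8:A]
Profit = 83 + 42 + 63 + 86 + 31 + 50 + 34 + 80 = 469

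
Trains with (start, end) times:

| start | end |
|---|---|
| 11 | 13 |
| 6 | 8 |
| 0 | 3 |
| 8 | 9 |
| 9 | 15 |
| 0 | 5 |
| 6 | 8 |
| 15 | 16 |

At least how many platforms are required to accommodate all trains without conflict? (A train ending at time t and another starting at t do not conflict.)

Count concurrent intervals with a sweep; the peak is the room count.
Events (time:±→running): 0:+→1 0:+→2 … peak 2.

2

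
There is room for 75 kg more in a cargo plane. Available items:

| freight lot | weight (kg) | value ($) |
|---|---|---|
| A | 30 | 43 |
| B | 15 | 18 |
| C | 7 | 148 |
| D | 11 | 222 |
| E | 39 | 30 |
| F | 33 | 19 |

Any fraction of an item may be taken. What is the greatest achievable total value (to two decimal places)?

Greedy by value/weight ratio, highest first.
Ratios (sorted): C 21.14, D 20.18, A 1.43, B 1.20, E 0.77, F 0.58
take C (7 @ 148); take D (11 @ 222); take A (30 @ 43); take B (15 @ 18); take 12/39 of E → 9.23. Capacity used 75/75.
Total value = 440.23

440.23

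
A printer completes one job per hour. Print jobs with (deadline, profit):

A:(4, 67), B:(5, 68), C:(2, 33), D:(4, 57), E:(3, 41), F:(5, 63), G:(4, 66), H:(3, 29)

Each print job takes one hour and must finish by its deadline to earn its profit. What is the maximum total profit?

321

Take jobs in profit order; each goes to the latest open slot no later than its deadline.
Profit order: B=68 A=67 G=66 F=63 D=57 E=41 C=33 H=29
Assign: B→slot 5, A→slot 4, G→slot 3, F→slot 2, D→slot 1, E skipped, C skipped, H skipped.
Slots: [1:D] [2:F] [3:G] [4:A] [5:B]
Profit = 57 + 63 + 66 + 67 + 68 = 321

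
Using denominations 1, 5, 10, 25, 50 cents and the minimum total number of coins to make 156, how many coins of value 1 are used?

Greedy: take as many of the largest coin as possible, then repeat with the remainder.
156 = 3×50 + 1×5 + 1×1
Count of 1: 1

1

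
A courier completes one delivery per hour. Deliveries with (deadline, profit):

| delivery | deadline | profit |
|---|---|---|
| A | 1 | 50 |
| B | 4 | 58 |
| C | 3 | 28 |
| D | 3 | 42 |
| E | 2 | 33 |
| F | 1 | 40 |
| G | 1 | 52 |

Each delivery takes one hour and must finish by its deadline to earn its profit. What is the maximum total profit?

Take jobs in profit order; each goes to the latest open slot no later than its deadline.
Profit order: B=58 G=52 A=50 D=42 F=40 E=33 C=28
Assign: B→slot 4, G→slot 1, A skipped, D→slot 3, F skipped, E→slot 2, C skipped.
Slots: [1:G] [2:E] [3:D] [4:B]
Profit = 52 + 33 + 42 + 58 = 185

185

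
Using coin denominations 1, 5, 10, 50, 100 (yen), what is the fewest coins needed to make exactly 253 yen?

Greedy: take as many of the largest coin as possible, then repeat with the remainder.
253 = 2×100 + 1×50 + 3×1
Total coins = 2 + 1 + 3 = 6

6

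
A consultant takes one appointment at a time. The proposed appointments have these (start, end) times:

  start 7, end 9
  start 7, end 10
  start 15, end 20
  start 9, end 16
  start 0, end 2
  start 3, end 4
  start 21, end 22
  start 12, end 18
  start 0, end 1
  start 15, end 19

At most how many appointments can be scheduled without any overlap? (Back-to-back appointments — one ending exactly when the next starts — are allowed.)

5

Sorted by end: (0,1)  (0,2)  (3,4)  (7,9)  (7,10)  (9,16)  (12,18)  (15,19)  (15,20)  (21,22)
take (0,1); take (3,4); take (7,9); skip (7,10); take (9,16); skip (15,19); take (21,22).
Selected 5 appointments.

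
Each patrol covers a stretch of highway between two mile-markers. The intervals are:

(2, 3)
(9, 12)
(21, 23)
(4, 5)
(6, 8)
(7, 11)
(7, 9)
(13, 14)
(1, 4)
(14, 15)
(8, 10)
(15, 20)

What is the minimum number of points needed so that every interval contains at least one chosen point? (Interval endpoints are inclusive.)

7

Sort by right endpoint; whenever an interval is uncovered, place a point at its right end.
By right end: [2,3]  [1,4]  [4,5]  [6,8]  [7,9]  [8,10]  [7,11]  [9,12]  [13,14]  [14,15]  [15,20]  [21,23]
[2,3] uncovered → point at 3; [4,5] uncovered → point at 5; [6,8] uncovered → point at 8; [9,12] uncovered → point at 12; [13,14] uncovered → point at 14; [15,20] uncovered → point at 20; [21,23] uncovered → point at 23.
Points: 3, 5, 8, 12, 14, 20, 23 (7 total).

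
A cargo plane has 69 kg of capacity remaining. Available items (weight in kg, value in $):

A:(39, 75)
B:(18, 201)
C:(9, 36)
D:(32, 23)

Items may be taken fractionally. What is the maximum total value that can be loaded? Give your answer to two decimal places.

314.16

Ratios (sorted): B 11.17, C 4.00, A 1.92, D 0.72
take B (18 @ 201); take C (9 @ 36); take A (39 @ 75); take 3/32 of D → 2.16. Capacity used 69/69.
Total value = 314.16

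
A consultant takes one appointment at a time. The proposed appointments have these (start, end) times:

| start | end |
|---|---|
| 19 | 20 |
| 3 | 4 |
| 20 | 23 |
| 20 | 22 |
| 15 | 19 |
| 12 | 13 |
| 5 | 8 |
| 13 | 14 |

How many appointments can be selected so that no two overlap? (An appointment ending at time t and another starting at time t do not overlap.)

7

Sort by end time and greedily take each interval whose start is ≥ the last chosen end.
By end time: (3,4), (5,8), (12,13), (13,14), (15,19), (19,20), (20,22), (20,23).
Pick (3,4); next start ≥ 4 → (5,8); next start ≥ 8 → (12,13); next start ≥ 13 → (13,14); next start ≥ 14 → (15,19); next start ≥ 19 → (19,20); next start ≥ 20 → (20,22).
Selected 7 appointments.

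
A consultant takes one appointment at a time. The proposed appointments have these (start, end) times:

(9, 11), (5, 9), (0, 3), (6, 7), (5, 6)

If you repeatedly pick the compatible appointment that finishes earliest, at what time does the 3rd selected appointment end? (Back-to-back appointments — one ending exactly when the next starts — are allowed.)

7

Order by finish time; keep every interval that doesn't clash with the previous kept one.
By end time: (0,3), (5,6), (6,7), (5,9), (9,11).
Pick (0,3); next start ≥ 3 → (5,6); next start ≥ 6 → (6,7); next start ≥ 7 → (9,11).
Selected: (0,3) (5,6) (6,7) (9,11)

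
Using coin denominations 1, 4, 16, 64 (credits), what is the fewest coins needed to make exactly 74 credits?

74 − 1×64→10 − 2×4→2 − 2×1→0
Total coins = 1 + 2 + 2 = 5

5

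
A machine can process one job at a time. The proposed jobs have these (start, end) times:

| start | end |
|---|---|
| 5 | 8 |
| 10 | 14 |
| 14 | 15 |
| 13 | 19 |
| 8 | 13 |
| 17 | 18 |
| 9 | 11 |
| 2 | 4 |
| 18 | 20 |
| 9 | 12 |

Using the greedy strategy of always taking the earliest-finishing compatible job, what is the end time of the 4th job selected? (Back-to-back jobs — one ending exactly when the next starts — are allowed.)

15

Sort by end time and greedily take each interval whose start is ≥ the last chosen end.
Sorted by end: (2,4)  (5,8)  (9,11)  (9,12)  (8,13)  (10,14)  (14,15)  (17,18)  (13,19)  (18,20)
take (2,4); take (5,8); take (9,11); skip (8,13); take (14,15); take (17,18); take (18,20).
Selected: (2,4) (5,8) (9,11) (14,15) (17,18) (18,20)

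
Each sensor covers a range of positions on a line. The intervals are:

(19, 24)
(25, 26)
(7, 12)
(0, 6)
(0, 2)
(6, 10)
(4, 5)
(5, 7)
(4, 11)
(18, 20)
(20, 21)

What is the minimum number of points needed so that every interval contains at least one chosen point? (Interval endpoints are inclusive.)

By right end: [0,2]  [4,5]  [0,6]  [5,7]  [6,10]  [4,11]  [7,12]  [18,20]  [20,21]  [19,24]  [25,26]
[0,2] uncovered → point at 2; [4,5] uncovered → point at 5; [6,10] uncovered → point at 10; [18,20] uncovered → point at 20; [25,26] uncovered → point at 26.
Points: 2, 5, 10, 20, 26 (5 total).

5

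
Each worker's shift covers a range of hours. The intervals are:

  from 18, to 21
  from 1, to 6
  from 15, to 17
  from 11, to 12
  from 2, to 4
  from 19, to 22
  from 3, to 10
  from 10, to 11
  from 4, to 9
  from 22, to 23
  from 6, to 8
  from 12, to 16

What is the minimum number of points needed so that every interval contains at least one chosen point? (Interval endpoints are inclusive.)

6

Sort by right endpoint; whenever an interval is uncovered, place a point at its right end.
By right end: [2,4]  [1,6]  [6,8]  [4,9]  [3,10]  [10,11]  [11,12]  [12,16]  [15,17]  [18,21]  [19,22]  [22,23]
[2,4] uncovered → point at 4; [6,8] uncovered → point at 8; [10,11] uncovered → point at 11; [12,16] uncovered → point at 16; [18,21] uncovered → point at 21; [22,23] uncovered → point at 23.
Points: 4, 8, 11, 16, 21, 23 (6 total).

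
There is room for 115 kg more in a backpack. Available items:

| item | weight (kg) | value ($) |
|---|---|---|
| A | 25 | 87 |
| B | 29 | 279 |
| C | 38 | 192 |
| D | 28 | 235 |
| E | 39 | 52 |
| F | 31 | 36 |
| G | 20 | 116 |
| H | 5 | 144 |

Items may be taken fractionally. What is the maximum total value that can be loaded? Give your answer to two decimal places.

Sort by value per unit weight and fill in that order.
Ratios (sorted): H 28.80, B 9.62, D 8.39, G 5.80, C 5.05, A 3.48, E 1.33, F 1.16
take H (5 @ 144); take B (29 @ 279); take D (28 @ 235); take G (20 @ 116); take 33/38 of C → 166.74. Capacity used 115/115.
Total value = 940.74

940.74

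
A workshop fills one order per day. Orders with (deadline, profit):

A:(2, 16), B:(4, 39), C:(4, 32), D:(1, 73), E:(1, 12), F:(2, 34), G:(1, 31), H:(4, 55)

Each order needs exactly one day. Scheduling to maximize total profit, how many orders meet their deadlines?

4

Take jobs in profit order; each goes to the latest open slot no later than its deadline.
By profit: D(d1,73), H(d4,55), B(d4,39), F(d2,34), C(d4,32), G(d1,31), A(d2,16), E(d1,12)
D→slot 1; H→slot 4; B→slot 3; F→slot 2; C skipped; G skipped; A skipped; E skipped.
4 of 8 scheduled.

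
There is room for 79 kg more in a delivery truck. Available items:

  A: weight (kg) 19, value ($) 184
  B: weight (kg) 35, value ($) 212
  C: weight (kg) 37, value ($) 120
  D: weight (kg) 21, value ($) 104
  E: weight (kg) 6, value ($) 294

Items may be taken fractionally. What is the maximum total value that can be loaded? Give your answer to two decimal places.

784.10

Greedy by value/weight ratio, highest first.
Order: E (294/6=49.00) > A (184/19=9.68) > B (212/35=6.06) > D (104/21=4.95) > C (120/37=3.24)
Fill: take E (6 @ 294) → take A (19 @ 184) → take B (35 @ 212) → take 19/21 of D → 94.10; 79/79 used.
Total value = 784.10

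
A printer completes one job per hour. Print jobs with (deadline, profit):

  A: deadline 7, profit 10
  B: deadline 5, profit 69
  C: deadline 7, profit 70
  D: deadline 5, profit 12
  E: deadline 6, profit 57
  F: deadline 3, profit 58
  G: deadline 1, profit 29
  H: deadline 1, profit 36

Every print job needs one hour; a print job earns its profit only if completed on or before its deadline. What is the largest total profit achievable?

312

By profit: C(d7,70), B(d5,69), F(d3,58), E(d6,57), H(d1,36), G(d1,29), D(d5,12), A(d7,10)
C→slot 7; B→slot 5; F→slot 3; E→slot 6; H→slot 1; G skipped; D→slot 4; A→slot 2.
Profit = 36 + 10 + 58 + 12 + 69 + 57 + 70 = 312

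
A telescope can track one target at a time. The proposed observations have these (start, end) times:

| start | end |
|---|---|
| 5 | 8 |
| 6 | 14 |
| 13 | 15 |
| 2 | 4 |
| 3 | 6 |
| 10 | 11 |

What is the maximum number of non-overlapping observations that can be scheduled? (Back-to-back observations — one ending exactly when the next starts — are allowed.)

By end time: (2,4), (3,6), (5,8), (10,11), (6,14), (13,15).
Pick (2,4); next start ≥ 4 → (5,8); next start ≥ 8 → (10,11); next start ≥ 11 → (13,15).
Selected 4 observations.

4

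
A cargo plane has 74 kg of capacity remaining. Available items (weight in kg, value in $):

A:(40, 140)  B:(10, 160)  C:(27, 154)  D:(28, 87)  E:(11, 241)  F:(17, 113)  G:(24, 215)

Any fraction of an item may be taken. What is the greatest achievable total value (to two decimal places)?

Ratios (sorted): E 21.91, B 16.00, G 8.96, F 6.65, C 5.70, A 3.50, D 3.11
take E (11 @ 241); take B (10 @ 160); take G (24 @ 215); take F (17 @ 113); take 12/27 of C → 68.44. Capacity used 74/74.
Total value = 797.44

797.44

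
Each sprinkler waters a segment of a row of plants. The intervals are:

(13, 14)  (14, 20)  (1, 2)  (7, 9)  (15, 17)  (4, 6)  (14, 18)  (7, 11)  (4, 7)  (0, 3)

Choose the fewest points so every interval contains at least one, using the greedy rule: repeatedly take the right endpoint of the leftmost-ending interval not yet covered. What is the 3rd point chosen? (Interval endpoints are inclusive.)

Process intervals by earliest right end; each time one isn't hit yet, stab at its right endpoint.
By right end: [1,2]  [0,3]  [4,6]  [4,7]  [7,9]  [7,11]  [13,14]  [15,17]  [14,18]  [14,20]
[1,2] uncovered → point at 2; [4,6] uncovered → point at 6; [7,9] uncovered → point at 9; [13,14] uncovered → point at 14; [15,17] uncovered → point at 17.
Points: 2, 6, 9, 14, 17 (5 total).

9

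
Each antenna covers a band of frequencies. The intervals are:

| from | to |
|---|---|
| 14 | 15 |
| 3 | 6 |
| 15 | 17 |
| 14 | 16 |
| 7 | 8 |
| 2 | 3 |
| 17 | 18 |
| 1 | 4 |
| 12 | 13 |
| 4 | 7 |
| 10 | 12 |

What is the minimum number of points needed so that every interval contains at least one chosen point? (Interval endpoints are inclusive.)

Sort by right endpoint; whenever an interval is uncovered, place a point at its right end.
By right end: [2,3]  [1,4]  [3,6]  [4,7]  [7,8]  [10,12]  [12,13]  [14,15]  [14,16]  [15,17]  [17,18]
[2,3] uncovered → point at 3; [4,7] uncovered → point at 7; [10,12] uncovered → point at 12; [14,15] uncovered → point at 15; [17,18] uncovered → point at 18.
Points: 3, 7, 12, 15, 18 (5 total).

5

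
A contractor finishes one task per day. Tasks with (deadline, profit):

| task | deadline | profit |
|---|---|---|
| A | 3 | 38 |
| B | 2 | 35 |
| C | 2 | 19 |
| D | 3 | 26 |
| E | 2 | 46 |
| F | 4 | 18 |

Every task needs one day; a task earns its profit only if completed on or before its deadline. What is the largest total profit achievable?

Take jobs in profit order; each goes to the latest open slot no later than its deadline.
By profit: E(d2,46), A(d3,38), B(d2,35), D(d3,26), C(d2,19), F(d4,18)
E→slot 2; A→slot 3; B→slot 1; D skipped; C skipped; F→slot 4.
Profit = 35 + 46 + 38 + 18 = 137

137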